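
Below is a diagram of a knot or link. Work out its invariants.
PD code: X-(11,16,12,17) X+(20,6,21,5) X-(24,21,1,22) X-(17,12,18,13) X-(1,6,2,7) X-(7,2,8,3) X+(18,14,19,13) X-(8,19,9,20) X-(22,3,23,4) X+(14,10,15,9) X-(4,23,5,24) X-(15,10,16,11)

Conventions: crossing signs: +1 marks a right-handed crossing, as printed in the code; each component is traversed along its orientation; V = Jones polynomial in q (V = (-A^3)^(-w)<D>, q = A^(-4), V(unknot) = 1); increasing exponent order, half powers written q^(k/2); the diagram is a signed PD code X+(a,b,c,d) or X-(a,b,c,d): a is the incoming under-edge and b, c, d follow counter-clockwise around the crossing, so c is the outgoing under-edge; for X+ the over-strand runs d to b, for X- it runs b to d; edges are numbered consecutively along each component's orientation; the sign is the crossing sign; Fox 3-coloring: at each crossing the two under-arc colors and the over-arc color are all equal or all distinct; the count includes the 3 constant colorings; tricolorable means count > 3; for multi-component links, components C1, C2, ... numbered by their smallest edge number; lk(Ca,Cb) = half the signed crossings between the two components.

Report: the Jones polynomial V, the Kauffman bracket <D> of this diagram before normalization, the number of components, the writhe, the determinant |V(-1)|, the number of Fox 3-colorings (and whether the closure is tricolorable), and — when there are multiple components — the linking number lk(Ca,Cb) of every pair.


V = -q^-6 + q^-5 - q^-4 + 2q^-3 - q^-2 + q^-1
<D> = A^-14 - A^-10 + 2A^-6 - A^-2 + A^2 - A^6 (w = -6)
1 component over 12 crossings, w = -6
3 Fox colorings among 3^12, |V(-1)| = 7: not tricolorable
why: w = -6 shifts under R1 moves; the (-A^3)^(6) factor cancels that in V


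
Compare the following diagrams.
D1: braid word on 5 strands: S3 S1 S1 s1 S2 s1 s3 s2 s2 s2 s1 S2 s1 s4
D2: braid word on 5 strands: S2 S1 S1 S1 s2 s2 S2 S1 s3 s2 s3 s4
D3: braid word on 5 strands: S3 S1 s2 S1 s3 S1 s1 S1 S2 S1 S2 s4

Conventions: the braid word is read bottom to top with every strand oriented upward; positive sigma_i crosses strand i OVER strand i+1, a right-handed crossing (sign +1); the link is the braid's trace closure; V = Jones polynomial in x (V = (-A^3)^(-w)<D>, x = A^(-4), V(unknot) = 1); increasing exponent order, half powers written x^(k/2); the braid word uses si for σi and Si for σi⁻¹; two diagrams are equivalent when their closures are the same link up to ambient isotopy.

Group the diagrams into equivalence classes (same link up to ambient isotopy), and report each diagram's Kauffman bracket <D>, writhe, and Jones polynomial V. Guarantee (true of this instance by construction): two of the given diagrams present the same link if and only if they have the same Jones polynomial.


equivalence classes: {D1} | {D2} | {D3}
D1 (bracket -A^-12 + A^-8 - A^-4 + 2 - A^4 + A^8; 14 crossings at w = +4): V = x - x^2 + 2x^3 - x^4 + x^5 - x^6
D2 (bracket A^-4 - 1 + 2A^4 - 2A^8 + 2A^12 - 2A^16 + A^20; 12 crossings at w = 0): V = x^-5 - 2x^-4 + 2x^-3 - 2x^-2 + 2x^-1 - 1 + x
V(D3) = -x^-7 + x^-6 - x^-5 + x^-4 + x^-2  [12 crossings, <D> = A^-4 + A^4 - A^8 + A^12 - A^16, w = -4]
key observation: V(x) takes 3 values over 3 diagrams, fixing the grouping


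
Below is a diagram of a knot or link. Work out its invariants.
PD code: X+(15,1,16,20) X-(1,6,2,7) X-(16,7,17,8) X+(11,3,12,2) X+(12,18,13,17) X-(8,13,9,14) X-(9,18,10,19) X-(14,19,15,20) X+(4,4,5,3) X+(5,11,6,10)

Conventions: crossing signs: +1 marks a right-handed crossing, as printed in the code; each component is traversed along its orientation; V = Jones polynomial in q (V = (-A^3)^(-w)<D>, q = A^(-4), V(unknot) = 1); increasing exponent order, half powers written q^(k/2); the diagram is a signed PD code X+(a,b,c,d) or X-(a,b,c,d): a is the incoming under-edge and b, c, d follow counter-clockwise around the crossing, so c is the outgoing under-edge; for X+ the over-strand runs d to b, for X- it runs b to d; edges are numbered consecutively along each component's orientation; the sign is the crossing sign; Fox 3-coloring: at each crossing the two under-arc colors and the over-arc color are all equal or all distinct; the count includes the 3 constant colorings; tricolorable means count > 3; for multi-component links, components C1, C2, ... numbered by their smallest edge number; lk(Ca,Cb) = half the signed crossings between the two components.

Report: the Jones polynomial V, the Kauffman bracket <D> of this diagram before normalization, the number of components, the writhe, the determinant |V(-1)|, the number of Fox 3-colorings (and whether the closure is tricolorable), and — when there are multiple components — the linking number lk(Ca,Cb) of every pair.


Jones polynomial: V(q) = q^-4 - q^-3 + q^-2 - 2q^-1 + 2 - q + q^2
<D> = A^-8 - A^-4 + 2 - 2A^4 + A^8 - A^12 + A^16; writhe 0
components 1, writhe 0 (10 crossings)
3-colorings: 9 of 3^10, det 9 — tricolorable
note: the span of V is 6, forcing >= 6 crossings in any diagram


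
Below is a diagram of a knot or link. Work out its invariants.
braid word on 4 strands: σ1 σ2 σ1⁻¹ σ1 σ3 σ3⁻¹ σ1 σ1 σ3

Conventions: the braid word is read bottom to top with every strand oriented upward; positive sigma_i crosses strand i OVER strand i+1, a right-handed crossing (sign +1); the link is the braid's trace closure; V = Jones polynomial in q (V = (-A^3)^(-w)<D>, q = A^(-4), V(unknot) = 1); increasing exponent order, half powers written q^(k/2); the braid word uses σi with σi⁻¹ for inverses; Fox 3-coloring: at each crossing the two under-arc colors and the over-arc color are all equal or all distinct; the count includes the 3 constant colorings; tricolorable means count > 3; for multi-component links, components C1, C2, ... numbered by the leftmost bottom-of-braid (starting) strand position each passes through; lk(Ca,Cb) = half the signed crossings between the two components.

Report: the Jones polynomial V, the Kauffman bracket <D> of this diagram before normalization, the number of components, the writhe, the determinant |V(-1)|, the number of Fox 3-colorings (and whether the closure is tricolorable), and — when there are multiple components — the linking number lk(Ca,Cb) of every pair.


V = q + q^3 - q^4
<D> = A^-1 - A^3 - A^11 (w = +5)
1 component over 9 crossings, w = +5
9 Fox colorings among 3^9, |V(-1)| = 3: tricolorable
why: free reduction leaves σ1 σ2 σ1 σ1 σ3 of the original 9 letters


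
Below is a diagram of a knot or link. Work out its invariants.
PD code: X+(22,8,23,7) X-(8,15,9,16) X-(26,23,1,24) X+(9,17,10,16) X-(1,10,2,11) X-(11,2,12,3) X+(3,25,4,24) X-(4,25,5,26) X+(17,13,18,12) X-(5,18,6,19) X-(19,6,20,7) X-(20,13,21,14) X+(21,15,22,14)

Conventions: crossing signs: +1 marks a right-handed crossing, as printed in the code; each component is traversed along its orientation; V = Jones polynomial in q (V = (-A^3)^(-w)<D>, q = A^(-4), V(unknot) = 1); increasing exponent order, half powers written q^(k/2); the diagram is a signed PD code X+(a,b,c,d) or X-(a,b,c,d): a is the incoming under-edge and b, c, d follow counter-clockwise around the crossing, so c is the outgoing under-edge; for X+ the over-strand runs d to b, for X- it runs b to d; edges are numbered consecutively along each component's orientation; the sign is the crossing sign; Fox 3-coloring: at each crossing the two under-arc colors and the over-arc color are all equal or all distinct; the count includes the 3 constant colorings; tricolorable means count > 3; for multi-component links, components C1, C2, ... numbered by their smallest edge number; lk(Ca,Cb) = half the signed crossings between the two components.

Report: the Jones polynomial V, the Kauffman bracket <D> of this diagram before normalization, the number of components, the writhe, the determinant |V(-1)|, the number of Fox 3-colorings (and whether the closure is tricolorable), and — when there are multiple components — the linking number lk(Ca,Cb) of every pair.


V(q) = -q^-4 + q^-3 + q^-1
bracket: -A^-5 - A^3 + A^7, w = -3
1 component, writhe -3, over 13 crossings
det 3, colorings 9 of 3^13 — tricolorable
observation: w = -3 shifts under R1 moves; the (-A^3)^(3) factor cancels that in V


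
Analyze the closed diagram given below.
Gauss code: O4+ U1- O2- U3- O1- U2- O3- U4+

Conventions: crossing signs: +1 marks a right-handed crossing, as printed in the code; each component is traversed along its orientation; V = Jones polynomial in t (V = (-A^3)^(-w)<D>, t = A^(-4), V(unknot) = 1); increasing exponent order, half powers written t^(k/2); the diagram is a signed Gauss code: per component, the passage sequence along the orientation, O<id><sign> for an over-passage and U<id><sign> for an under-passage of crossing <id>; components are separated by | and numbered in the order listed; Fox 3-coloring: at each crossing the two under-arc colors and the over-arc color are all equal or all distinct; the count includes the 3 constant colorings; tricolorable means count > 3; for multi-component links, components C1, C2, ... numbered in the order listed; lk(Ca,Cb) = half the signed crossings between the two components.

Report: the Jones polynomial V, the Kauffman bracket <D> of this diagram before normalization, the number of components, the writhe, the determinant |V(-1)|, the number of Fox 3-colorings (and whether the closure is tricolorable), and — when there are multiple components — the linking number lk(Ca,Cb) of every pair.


V(t) = -t^-4 + t^-3 + t^-1
bracket: A^-2 + A^6 - A^10, w = -2
1 component, writhe -2, over 4 crossings
det 3, colorings 9 of 3^4 — tricolorable
observation: w = -2 shifts under R1 moves; the (-A^3)^(2) factor cancels that in V


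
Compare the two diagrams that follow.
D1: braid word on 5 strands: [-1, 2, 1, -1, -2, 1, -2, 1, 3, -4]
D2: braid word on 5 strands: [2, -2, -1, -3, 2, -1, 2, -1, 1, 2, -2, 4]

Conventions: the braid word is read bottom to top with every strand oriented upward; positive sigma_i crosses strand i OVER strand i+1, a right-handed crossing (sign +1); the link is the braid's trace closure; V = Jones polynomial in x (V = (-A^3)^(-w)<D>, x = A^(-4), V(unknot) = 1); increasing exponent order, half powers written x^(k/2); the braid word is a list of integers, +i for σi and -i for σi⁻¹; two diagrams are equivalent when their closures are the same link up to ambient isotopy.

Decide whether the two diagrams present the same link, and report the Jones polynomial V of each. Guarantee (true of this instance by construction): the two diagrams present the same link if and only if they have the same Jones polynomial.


equivalent: no
V(D1) = 1  (w 0, c 10, <D> = 1)
V(D2) = x^-2 - x^-1 + 1 - x + x^2  [12 crossings, <D> = A^-8 - A^-4 + 1 - A^4 + A^8, w = 0]
key observation: 2 classes among 2 diagrams; unequal V(x) rules out equality


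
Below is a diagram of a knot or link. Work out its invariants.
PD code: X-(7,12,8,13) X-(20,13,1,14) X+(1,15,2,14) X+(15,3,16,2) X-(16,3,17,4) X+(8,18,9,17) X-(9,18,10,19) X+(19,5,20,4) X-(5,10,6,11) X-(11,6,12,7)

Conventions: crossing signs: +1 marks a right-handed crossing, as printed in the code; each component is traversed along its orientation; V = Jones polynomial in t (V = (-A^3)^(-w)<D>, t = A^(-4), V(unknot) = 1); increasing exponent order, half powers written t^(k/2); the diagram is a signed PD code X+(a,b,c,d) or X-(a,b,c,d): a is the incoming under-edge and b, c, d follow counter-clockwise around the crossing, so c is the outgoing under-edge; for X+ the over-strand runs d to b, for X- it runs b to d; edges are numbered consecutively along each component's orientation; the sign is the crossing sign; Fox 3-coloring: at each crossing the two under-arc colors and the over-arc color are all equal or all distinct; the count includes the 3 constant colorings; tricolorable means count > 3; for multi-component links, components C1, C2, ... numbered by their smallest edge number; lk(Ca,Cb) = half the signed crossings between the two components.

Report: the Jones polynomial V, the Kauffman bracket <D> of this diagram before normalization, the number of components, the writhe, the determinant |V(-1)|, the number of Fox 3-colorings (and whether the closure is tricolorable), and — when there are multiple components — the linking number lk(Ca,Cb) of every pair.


V = -t^-4 + t^-3 + t^-1
<D> = A^-2 + A^6 - A^10 (w = -2)
1 component over 10 crossings, w = -2
9 Fox colorings among 3^10, |V(-1)| = 3: tricolorable
why: V spans 3 powers of t: at least 3 crossings in any diagram


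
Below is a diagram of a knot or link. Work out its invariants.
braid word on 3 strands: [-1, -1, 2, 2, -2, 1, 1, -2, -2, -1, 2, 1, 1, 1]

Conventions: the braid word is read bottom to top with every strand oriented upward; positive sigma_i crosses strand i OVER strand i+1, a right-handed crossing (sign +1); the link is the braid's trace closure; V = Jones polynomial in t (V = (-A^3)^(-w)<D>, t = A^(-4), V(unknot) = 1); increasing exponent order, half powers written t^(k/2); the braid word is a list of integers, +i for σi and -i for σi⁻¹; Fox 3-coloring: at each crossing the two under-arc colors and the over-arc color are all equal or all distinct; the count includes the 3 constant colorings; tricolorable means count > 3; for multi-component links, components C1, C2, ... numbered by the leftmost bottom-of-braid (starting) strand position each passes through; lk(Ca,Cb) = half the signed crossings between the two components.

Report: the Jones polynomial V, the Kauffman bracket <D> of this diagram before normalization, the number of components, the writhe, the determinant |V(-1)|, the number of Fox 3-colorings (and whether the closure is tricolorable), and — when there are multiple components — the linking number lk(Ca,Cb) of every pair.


V(t) = t + t^3 - t^4
bracket: -A^-10 + A^-6 + A^2, w = +2
1 component, writhe +2, over 14 crossings
det 3, colorings 9 of 3^14 — tricolorable
observation: free reduction leaves σ1⁻¹ σ1⁻¹ σ2 σ1 σ1 σ2⁻¹ σ2⁻¹ σ1⁻¹ σ2 σ1 σ1 σ1 of the original 14 letters


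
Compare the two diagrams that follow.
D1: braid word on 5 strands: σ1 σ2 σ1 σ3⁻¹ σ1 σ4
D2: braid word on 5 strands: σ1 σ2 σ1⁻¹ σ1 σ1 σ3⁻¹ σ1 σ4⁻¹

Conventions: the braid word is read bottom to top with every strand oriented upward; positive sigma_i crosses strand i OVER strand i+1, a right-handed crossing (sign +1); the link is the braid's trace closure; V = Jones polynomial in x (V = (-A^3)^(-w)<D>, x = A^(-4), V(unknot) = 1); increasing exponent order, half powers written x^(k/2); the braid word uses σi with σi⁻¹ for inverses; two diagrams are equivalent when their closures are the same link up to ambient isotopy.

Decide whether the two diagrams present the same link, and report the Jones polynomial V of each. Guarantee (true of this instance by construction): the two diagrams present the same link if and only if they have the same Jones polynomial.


same link: yes
V(D1) = x + x^3 - x^4  [6 crossings, <D> = -A^-4 + 1 + A^8, w = +4]
D2 (bracket -A^-10 + A^-6 + A^2; 8 crossings at w = +2): V = x + x^3 - x^4
note: one V(x) for all 2 diagrams — one class (guaranteed)


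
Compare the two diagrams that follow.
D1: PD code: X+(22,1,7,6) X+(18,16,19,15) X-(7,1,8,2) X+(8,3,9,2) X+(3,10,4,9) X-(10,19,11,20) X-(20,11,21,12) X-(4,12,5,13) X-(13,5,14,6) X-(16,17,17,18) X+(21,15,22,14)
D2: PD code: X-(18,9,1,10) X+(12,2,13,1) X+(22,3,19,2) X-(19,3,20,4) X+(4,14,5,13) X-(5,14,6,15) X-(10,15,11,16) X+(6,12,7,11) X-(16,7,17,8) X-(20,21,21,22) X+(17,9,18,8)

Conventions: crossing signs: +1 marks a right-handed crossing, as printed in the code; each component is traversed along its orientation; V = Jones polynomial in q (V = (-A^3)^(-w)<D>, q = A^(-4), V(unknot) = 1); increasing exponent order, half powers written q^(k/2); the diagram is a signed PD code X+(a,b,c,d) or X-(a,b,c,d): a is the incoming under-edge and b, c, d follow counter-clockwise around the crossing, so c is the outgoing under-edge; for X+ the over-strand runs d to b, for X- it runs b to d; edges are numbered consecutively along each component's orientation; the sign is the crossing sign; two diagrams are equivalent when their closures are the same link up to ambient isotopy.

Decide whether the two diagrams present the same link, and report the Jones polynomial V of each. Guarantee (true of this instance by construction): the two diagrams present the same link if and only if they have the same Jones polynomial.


equivalent: no
V(D1) = q^(-7/2) - 2q^(-5/2) + q^(-3/2) - 2q^(-1/2) + q^(1/2) - q^(3/2)  (w -1, c 11, <D> = A^-9 - A^-5 + 2A^-1 - A^3 + 2A^7 - A^11)
V(D2) = -q^(-5/2) - q^(5/2)  (w -1, c 11, <D> = A^-13 + A^7)
why: 2 values of V(q) split the 2 diagrams


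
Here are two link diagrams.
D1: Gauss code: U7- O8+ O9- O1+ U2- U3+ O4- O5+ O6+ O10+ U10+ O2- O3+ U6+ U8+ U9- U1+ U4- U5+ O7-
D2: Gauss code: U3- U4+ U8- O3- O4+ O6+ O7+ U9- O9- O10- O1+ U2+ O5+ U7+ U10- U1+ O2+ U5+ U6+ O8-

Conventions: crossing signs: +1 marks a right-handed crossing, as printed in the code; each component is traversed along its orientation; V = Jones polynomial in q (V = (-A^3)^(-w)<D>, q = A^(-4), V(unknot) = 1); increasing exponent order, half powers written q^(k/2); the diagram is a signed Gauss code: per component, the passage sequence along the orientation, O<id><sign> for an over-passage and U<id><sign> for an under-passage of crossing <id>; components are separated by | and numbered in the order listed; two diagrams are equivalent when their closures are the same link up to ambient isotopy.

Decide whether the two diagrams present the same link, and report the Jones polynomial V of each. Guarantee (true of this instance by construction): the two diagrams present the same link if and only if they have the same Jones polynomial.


equivalent: no
D1 (bracket A^6; 10 crossings at w = +2): V = 1
D2 (bracket -A^-10 + A^-6 + A^2; 10 crossings at w = +2): V = q + q^3 - q^4
key observation: comparing 2 Jones polynomials yields 2 groups


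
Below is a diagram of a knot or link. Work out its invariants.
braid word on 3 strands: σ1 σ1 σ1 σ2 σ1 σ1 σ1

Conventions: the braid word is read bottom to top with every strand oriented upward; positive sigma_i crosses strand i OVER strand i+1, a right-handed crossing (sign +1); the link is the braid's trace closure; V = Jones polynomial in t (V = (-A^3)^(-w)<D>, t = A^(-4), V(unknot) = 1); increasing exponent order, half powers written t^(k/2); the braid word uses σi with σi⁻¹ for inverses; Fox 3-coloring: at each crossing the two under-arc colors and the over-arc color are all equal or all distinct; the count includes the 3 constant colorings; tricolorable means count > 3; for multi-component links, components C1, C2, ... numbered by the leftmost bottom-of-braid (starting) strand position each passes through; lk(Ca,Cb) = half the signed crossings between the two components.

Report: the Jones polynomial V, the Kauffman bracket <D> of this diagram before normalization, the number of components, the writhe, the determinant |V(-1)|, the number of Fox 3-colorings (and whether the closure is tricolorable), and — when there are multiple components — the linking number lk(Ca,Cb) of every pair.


V = -t^(5/2) - t^(9/2) + t^(11/2) - t^(13/2) + t^(15/2) - t^(17/2)
<D> = A^-13 - A^-9 + A^-5 - A^-1 + A^3 + A^11 (w = +7)
2 components over 7 crossings, w = +7
lk(C1,C2): +3
9 Fox colorings among 3^7, |V(-1)| = 6: tricolorable
why: the span of V is 6, within the link bound 7 + 2 - 1


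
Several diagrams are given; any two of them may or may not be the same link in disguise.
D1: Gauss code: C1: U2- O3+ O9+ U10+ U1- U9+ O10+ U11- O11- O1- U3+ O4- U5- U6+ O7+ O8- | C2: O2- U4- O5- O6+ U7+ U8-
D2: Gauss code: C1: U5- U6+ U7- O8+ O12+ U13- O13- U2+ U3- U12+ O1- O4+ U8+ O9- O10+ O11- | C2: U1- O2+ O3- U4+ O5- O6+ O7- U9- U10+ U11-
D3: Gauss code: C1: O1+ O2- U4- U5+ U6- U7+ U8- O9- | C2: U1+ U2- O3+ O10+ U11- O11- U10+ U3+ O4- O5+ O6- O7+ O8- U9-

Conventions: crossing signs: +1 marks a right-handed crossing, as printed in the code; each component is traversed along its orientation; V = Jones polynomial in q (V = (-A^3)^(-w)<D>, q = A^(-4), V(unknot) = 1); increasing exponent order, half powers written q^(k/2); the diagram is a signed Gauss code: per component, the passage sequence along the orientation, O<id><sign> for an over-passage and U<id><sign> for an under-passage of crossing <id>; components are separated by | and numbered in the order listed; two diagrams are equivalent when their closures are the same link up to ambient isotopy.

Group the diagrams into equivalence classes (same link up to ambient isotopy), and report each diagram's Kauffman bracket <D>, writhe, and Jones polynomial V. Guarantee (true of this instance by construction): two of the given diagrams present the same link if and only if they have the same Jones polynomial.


equivalence classes: {D1, D2, D3}
D1 (bracket A^-1 + A^7; 11 crossings at w = -1): V = -q^(-5/2) - q^(-1/2)
V(D2) = -q^(-5/2) - q^(-1/2)  (w -1, c 13, <D> = A^-1 + A^7)
D3 (bracket A^-1 + A^7; 11 crossings at w = -1): V = -q^(-5/2) - q^(-1/2)
key observation: all 3 diagrams share one V(q), hence one class


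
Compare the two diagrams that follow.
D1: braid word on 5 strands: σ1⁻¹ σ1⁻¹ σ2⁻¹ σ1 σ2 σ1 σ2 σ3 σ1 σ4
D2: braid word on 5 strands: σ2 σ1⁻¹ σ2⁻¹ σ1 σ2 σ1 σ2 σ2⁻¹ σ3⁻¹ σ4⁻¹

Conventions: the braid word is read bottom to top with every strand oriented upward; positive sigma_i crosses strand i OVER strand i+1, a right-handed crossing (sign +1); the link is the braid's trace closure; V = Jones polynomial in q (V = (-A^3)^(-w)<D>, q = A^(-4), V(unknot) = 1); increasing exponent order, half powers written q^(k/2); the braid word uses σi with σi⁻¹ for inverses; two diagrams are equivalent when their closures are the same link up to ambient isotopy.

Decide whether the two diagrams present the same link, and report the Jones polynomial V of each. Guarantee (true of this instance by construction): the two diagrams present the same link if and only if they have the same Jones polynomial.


equivalent: yes
V(D1) = 1 + q + q^2 + q^3  (w +4, c 10, <D> = 1 + A^4 + A^8 + A^12)
D2 (bracket A^-12 + A^-8 + A^-4 + 1; 10 crossings at w = 0): V = 1 + q + q^2 + q^3
why: from 10 to 10 crossings by R-moves: one link, two diagrams


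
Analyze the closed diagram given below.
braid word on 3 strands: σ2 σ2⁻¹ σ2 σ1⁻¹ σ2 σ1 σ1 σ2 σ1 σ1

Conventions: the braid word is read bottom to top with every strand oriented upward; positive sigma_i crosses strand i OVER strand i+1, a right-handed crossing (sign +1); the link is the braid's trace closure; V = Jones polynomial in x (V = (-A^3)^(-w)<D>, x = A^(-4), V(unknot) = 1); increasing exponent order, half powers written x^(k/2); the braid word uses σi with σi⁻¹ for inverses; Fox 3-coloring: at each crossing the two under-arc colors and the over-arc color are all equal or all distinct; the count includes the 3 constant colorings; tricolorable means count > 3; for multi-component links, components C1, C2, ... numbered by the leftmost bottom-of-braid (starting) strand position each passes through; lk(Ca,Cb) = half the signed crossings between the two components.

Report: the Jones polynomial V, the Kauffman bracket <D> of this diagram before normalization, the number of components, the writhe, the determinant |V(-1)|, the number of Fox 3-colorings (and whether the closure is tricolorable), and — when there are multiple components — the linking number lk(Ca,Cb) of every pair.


V = x^2 + x^4 - x^5 + x^6 - x^7
<D> = -A^-10 + A^-6 - A^-2 + A^2 + A^10 (w = +6)
1 component over 10 crossings, w = +6
3 Fox colorings among 3^10, |V(-1)| = 5: not tricolorable
why: the span of V is 5, forcing >= 5 crossings in any diagram


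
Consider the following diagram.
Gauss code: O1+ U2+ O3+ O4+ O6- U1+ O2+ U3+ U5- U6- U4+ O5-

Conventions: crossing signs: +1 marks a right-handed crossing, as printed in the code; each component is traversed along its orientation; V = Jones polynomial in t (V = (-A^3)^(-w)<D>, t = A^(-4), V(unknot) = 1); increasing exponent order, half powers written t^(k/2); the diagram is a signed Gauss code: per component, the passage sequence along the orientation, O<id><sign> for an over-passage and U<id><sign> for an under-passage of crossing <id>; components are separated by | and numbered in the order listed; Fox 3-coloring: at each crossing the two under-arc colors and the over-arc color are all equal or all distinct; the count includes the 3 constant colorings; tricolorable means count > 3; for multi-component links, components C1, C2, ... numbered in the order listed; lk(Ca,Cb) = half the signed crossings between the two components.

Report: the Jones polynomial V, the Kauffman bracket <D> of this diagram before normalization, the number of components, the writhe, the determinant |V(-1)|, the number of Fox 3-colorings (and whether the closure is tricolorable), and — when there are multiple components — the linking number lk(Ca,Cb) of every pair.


V(t) = t + t^3 - t^4
bracket: -A^-10 + A^-6 + A^2, w = +2
1 component, writhe +2, over 6 crossings
det 3, colorings 9 of 3^6 — tricolorable
observation: det 3 = |V(-1)|; divisible by 3, so tricolorable


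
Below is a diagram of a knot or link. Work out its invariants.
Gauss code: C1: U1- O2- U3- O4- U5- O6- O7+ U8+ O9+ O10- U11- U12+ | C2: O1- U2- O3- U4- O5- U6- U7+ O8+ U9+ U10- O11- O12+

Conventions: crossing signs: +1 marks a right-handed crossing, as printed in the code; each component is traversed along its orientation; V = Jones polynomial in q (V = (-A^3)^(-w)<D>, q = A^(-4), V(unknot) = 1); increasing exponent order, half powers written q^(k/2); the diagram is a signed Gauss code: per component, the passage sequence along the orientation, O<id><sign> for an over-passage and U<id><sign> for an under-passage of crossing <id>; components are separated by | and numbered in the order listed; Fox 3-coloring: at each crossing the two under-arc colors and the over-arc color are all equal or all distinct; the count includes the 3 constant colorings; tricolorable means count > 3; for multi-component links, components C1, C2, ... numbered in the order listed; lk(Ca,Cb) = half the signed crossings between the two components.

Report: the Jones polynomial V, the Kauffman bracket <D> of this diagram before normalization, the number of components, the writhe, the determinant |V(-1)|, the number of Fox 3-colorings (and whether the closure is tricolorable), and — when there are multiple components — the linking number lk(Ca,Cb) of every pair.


V = -q^(-11/2) + q^(-9/2) - q^(-7/2) - q^(-3/2)
<D> = -A^-6 - A^2 + A^6 - A^10 (w = -4)
2 components over 12 crossings, w = -4
lk(C1,C2): -2
3 Fox colorings among 3^12, |V(-1)| = 4: not tricolorable
why: w = -4 shifts under R1 moves; the (-A^3)^(4) factor cancels that in V


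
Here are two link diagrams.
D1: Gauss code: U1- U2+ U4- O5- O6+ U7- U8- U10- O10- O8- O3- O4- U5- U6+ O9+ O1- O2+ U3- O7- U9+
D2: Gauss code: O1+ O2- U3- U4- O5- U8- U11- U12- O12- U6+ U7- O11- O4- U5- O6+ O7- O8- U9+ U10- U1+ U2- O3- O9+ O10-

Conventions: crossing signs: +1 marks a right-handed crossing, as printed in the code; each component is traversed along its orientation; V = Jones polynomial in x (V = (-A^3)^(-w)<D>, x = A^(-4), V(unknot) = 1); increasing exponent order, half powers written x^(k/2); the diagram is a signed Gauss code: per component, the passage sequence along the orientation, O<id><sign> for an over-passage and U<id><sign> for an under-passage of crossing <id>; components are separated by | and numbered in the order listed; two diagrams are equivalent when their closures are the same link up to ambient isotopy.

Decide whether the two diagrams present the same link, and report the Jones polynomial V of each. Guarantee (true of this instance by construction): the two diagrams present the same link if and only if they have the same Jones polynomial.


equivalent: no
V(D1) = 1  (w -4, c 10, <D> = A^-12)
V(D2) = -x^-4 + x^-3 + x^-1  (w -6, c 12, <D> = A^-14 + A^-6 - A^-2)
why: 2 classes among 2 diagrams; unequal V(x) rules out equality


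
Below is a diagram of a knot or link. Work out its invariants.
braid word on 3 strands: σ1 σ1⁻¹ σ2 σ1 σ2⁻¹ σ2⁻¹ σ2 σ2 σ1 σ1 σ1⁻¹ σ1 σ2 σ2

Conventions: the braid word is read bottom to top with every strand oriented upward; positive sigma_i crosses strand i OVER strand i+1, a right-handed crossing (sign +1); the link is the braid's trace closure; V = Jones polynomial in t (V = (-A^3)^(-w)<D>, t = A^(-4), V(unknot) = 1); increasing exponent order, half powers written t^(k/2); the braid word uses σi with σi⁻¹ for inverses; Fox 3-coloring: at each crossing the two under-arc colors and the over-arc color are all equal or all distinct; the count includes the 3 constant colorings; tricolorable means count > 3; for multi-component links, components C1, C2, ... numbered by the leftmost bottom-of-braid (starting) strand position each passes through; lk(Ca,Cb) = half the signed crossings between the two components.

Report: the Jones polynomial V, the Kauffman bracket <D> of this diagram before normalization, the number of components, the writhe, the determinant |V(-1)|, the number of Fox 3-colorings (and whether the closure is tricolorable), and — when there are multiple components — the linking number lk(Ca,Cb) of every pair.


V = t^2 + 2t^4 - 2t^5 + t^6 - 2t^7 + t^8
<D> = A^-14 - 2A^-10 + A^-6 - 2A^-2 + 2A^2 + A^10 (w = +6)
1 component over 14 crossings, w = +6
27 Fox colorings among 3^14, |V(-1)| = 9: tricolorable
why: the span of V is 6, forcing >= 6 crossings in any diagram


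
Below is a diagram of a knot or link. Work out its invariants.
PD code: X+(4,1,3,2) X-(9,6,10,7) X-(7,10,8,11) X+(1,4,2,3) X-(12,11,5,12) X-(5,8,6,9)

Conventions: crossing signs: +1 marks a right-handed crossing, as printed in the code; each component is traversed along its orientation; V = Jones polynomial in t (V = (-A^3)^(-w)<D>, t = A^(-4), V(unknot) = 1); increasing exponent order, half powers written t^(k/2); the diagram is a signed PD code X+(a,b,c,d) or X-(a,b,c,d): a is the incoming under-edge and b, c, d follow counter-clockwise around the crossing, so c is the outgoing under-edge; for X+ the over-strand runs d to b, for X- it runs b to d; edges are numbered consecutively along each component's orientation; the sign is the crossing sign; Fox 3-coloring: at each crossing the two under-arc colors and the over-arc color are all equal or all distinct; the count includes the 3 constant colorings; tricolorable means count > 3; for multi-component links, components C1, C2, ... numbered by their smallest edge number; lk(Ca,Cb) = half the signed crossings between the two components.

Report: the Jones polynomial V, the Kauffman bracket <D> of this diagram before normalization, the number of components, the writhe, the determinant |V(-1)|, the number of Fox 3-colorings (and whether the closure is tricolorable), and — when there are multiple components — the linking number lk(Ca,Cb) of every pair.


V(t) = -t^-4 + t^-1 + 2 + t + t^2
bracket: A^-14 + A^-10 + 2A^-6 + A^-2 - A^10, w = -2
3 components, writhe -2, over 6 crossings
lk(C1,C2) = +1
linking number lk(C1,C3) = 0
lk(C2,C3): 0
det 0, colorings 27 of 3^6 — tricolorable
observation: summing lk over 3 pairs gives +1


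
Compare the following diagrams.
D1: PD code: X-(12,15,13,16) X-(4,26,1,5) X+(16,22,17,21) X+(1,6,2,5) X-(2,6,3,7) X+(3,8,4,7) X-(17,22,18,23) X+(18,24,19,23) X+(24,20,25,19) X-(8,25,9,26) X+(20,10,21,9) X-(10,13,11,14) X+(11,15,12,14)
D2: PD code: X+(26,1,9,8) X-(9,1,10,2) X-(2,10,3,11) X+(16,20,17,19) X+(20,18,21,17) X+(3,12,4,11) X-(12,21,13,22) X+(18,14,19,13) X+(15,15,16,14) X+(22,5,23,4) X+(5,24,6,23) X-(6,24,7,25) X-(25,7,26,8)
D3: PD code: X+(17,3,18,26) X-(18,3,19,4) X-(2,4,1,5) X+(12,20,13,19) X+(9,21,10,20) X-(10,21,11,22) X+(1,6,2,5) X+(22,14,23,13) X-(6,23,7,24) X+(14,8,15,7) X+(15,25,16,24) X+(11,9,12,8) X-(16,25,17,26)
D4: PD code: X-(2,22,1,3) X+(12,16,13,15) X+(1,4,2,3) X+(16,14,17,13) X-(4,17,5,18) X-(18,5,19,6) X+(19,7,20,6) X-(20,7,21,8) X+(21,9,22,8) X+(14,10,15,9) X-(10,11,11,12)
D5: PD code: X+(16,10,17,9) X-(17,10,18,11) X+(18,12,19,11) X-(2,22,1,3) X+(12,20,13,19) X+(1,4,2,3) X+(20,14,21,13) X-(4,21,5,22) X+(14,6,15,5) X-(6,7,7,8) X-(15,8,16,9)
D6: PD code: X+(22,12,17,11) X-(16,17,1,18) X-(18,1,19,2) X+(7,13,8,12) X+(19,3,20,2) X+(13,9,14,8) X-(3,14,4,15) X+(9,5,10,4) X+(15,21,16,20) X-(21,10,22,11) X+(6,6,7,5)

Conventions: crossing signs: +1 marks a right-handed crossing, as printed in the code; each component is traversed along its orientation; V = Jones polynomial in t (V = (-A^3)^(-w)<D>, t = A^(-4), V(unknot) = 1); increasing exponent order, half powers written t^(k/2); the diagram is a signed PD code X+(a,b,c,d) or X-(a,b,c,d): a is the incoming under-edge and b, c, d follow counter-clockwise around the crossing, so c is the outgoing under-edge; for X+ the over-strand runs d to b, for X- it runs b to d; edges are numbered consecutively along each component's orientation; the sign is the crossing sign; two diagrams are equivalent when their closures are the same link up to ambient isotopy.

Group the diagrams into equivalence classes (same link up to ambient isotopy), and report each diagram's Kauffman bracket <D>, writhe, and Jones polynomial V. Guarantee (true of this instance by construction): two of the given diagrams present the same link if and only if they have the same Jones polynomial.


equivalence classes: {D1, D2, D3, D4, D5, D6}
D1 (bracket -A^-15 + A^-7 + A^-3 + A; 13 crossings at w = +1): V = -t^(1/2) - t^(3/2) - t^(5/2) + t^(9/2)
V(D2) = -t^(1/2) - t^(3/2) - t^(5/2) + t^(9/2)  [13 crossings, <D> = -A^-9 + A^-1 + A^3 + A^7, w = +3]
V(D3) = -t^(1/2) - t^(3/2) - t^(5/2) + t^(9/2)  [13 crossings, <D> = -A^-9 + A^-1 + A^3 + A^7, w = +3]
V(D4) = -t^(1/2) - t^(3/2) - t^(5/2) + t^(9/2)  (w +1, c 11, <D> = -A^-15 + A^-7 + A^-3 + A)
V(D5) = -t^(1/2) - t^(3/2) - t^(5/2) + t^(9/2)  (w +1, c 11, <D> = -A^-15 + A^-7 + A^-3 + A)
D6 (bracket -A^-9 + A^-1 + A^3 + A^7; 11 crossings at w = +3): V = -t^(1/2) - t^(3/2) - t^(5/2) + t^(9/2)
key observation: all 6 diagrams share one V(t), hence one class


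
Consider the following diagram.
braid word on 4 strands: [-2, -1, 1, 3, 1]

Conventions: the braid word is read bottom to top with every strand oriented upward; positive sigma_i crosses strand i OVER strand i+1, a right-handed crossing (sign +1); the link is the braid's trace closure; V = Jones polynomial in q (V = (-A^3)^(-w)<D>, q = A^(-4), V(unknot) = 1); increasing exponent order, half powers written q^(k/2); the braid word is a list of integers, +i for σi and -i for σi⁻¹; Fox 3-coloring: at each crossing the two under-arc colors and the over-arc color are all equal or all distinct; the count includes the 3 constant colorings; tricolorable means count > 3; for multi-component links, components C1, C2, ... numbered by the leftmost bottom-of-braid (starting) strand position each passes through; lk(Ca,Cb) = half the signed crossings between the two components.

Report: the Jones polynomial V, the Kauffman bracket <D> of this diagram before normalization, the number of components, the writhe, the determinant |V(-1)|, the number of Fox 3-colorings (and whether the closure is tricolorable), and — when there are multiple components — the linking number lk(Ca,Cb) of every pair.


V = 1
<D> = -A^3 (w = +1)
1 component over 5 crossings, w = +1
3 Fox colorings among 3^5, |V(-1)| = 1: not tricolorable
why: w = +1 shifts under R1 moves; the (-A^3)^(-1) factor cancels that in V


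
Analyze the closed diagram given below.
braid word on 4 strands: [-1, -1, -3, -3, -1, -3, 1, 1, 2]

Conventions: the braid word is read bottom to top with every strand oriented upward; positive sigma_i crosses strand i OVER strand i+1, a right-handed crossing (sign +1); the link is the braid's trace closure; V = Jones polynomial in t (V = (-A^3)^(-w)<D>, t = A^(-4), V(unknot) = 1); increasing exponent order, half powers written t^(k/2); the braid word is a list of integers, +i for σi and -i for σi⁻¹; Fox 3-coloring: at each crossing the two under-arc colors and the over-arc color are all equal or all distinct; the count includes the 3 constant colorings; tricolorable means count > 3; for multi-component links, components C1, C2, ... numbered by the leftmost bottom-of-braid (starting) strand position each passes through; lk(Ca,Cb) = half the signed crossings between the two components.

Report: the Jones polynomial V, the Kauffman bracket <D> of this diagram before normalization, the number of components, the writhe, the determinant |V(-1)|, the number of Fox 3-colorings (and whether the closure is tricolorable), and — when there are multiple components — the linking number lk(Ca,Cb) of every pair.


Jones polynomial: V(t) = -t^-4 + t^-3 + t^-1
<D> = -A^-5 - A^3 + A^7; writhe -3
components 1, writhe -3 (9 crossings)
3-colorings: 9 of 3^9, det 3 — tricolorable
note: |V(-1)| = 3: so tricolorable, since 3 divides 3


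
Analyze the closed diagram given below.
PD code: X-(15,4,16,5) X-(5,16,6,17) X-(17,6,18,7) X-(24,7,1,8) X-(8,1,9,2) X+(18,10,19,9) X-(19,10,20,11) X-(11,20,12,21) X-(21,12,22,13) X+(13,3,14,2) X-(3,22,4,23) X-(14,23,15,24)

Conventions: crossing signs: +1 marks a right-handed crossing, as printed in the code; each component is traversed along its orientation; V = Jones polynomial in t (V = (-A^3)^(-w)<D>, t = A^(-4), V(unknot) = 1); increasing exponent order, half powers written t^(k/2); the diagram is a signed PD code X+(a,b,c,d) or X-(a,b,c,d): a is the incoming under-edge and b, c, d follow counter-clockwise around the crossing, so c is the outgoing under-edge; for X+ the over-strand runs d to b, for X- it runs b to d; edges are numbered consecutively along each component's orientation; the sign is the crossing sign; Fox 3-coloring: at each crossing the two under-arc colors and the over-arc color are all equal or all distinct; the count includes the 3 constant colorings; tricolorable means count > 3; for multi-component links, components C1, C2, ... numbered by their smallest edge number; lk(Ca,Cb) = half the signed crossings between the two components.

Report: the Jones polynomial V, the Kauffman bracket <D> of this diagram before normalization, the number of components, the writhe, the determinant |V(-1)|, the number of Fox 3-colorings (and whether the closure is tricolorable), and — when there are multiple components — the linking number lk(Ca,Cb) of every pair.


V = -t^-8 + t^-5 + t^-3
<D> = A^-12 + A^-4 - A^8 (w = -8)
1 component over 12 crossings, w = -8
9 Fox colorings among 3^12, |V(-1)| = 3: tricolorable
why: w = -8 (over 12 crossings) is diagram-only; (-A^3)^(8) removes it from V


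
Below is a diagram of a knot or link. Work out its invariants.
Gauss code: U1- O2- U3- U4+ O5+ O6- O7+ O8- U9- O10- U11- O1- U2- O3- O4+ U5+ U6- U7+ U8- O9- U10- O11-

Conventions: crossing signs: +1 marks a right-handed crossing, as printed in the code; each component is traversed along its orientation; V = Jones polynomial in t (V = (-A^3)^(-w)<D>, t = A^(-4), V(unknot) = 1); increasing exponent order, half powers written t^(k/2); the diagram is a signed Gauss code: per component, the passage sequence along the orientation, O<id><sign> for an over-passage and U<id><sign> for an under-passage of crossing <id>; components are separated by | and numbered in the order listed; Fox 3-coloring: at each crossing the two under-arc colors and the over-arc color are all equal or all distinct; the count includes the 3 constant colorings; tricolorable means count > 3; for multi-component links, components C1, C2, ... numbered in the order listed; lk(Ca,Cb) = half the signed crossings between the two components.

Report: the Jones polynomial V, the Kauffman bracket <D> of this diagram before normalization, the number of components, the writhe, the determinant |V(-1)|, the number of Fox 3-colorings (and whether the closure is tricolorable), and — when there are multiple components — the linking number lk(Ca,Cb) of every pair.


V = -t^-7 + t^-6 - t^-5 + t^-4 + t^-2
<D> = -A^-7 - A + A^5 - A^9 + A^13 (w = -5)
1 component over 11 crossings, w = -5
3 Fox colorings among 3^11, |V(-1)| = 5: not tricolorable
why: det 5 = |V(-1)|; not divisible by 3, so not tricolorable
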